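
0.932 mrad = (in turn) 0.0001483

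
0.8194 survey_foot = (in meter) 0.2498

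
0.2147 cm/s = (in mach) 6.305e-06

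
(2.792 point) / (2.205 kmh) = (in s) 0.001608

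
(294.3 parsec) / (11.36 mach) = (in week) 3.882e+09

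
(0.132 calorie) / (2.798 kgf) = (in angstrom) 2.013e+08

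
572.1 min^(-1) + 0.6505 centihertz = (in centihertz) 954.2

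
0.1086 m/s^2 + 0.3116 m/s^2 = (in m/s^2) 0.4202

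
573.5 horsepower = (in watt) 4.277e+05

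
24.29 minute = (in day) 0.01687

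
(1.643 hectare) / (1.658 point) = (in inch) 1.106e+09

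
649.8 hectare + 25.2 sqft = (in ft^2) 6.994e+07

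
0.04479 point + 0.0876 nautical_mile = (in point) 4.599e+05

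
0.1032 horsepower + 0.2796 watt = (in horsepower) 0.1036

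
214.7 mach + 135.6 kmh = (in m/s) 7.314e+04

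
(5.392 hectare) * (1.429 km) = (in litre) 7.705e+10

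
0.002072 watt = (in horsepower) 2.779e-06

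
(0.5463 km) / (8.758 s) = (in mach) 0.1832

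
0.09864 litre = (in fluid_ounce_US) 3.335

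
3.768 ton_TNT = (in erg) 1.577e+17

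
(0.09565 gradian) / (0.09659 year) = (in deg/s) 2.826e-08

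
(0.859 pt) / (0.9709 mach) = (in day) 1.061e-11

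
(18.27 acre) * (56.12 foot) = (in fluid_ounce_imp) 4.451e+10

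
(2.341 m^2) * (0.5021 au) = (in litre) 1.758e+14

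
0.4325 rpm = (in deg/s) 2.595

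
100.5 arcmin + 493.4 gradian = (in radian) 7.78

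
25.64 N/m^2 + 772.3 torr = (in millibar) 1030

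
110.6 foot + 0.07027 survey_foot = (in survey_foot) 110.7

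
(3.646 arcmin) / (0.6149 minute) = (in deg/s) 0.001647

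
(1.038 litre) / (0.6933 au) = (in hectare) 1.001e-18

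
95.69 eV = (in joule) 1.533e-17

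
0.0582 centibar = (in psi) 0.008441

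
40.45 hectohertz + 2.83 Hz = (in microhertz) 4.048e+09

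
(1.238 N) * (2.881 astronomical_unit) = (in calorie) 1.275e+11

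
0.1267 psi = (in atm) 0.008621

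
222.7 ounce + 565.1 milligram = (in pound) 13.92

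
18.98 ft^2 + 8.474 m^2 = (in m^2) 10.24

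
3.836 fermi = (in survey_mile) 2.384e-18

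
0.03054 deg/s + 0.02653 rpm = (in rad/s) 0.003311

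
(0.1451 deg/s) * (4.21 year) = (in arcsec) 6.935e+10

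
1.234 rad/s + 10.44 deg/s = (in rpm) 13.52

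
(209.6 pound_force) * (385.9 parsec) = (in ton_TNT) 2.653e+12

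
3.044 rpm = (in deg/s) 18.26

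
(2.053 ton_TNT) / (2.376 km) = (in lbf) 8.127e+05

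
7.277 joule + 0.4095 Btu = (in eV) 2.742e+21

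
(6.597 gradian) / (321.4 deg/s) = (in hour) 5.131e-06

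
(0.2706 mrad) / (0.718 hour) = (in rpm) 9.997e-07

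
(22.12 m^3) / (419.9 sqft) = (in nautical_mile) 0.0003062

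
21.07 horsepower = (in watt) 1.571e+04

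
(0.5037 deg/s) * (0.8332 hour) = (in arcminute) 9.065e+04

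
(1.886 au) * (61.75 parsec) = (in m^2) 5.376e+29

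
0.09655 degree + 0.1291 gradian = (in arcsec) 765.9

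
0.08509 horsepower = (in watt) 63.45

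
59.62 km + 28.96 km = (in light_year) 9.363e-12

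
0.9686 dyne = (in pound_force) 2.177e-06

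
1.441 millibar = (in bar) 0.001441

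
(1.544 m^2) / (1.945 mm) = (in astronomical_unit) 5.306e-09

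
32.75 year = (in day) 1.195e+04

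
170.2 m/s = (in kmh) 612.7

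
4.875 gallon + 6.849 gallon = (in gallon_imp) 9.762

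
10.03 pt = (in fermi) 3.538e+12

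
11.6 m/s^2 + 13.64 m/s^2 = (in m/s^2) 25.24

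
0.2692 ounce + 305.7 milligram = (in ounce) 0.28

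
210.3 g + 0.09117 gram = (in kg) 0.2104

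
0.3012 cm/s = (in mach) 8.846e-06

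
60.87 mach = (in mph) 4.636e+04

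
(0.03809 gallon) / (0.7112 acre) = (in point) 0.000142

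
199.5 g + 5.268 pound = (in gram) 2589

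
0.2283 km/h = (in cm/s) 6.342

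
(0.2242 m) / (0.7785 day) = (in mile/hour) 7.456e-06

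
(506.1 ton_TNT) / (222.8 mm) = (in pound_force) 2.137e+12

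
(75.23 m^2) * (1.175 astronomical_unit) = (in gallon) 3.493e+15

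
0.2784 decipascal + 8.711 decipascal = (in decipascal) 8.989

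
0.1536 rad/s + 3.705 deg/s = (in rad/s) 0.2183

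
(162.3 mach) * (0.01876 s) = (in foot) 3401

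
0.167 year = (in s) 5.267e+06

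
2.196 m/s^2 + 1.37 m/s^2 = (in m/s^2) 3.566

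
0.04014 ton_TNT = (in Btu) 1.592e+05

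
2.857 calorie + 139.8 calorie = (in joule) 596.9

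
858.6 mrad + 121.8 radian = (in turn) 19.52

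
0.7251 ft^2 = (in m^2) 0.06736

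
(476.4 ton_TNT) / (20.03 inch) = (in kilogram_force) 3.995e+11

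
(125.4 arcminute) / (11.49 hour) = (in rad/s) 8.819e-07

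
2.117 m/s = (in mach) 0.006217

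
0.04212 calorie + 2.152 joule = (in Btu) 0.002207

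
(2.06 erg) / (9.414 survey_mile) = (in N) 1.36e-11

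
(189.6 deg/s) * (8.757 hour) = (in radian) 1.043e+05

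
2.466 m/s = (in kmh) 8.878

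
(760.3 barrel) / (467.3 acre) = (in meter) 6.392e-05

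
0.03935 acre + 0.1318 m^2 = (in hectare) 0.01594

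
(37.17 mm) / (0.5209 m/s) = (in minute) 0.001189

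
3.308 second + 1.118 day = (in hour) 26.83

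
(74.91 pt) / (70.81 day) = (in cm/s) 4.319e-07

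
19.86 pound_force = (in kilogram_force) 9.008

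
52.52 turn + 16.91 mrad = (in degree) 1.891e+04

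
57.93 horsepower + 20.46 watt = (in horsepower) 57.96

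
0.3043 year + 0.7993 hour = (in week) 15.87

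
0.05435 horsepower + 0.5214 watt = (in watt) 41.05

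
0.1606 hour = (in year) 1.833e-05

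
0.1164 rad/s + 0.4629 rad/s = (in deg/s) 33.19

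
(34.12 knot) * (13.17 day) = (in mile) 1.241e+04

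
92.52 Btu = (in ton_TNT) 2.333e-05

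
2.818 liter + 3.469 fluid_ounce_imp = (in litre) 2.917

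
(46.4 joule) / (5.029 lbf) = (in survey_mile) 0.001289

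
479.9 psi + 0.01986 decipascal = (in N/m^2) 3.309e+06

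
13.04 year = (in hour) 1.142e+05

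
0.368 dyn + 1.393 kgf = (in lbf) 3.071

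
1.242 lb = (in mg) 5.634e+05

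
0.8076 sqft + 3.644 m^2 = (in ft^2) 40.03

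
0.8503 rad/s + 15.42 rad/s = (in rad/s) 16.27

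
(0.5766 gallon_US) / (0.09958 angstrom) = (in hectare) 2.192e+04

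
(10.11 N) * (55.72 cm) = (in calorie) 1.346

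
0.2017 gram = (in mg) 201.7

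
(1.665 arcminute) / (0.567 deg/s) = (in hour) 1.359e-05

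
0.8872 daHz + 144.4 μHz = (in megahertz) 8.872e-06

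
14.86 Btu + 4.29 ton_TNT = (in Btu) 1.701e+07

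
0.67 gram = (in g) 0.67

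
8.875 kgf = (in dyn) 8.703e+06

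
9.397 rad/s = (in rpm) 89.73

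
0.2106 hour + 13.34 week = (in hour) 2241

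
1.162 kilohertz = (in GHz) 1.162e-06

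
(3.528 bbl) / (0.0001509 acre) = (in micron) 9.185e+05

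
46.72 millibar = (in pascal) 4672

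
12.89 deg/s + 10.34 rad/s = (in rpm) 100.9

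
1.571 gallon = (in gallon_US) 1.571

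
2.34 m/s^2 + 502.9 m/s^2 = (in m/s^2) 505.2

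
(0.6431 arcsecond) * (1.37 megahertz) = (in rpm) 40.79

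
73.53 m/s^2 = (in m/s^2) 73.53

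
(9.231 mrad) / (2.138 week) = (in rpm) 6.817e-08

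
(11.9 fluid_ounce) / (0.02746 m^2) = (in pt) 36.33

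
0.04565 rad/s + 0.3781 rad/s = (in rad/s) 0.4238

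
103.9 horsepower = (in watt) 7.748e+04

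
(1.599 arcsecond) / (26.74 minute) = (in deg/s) 2.768e-07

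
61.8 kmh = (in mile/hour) 38.4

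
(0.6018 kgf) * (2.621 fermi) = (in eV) 9.654e+04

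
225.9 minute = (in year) 0.0004298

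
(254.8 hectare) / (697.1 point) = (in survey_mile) 6438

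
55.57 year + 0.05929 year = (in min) 2.924e+07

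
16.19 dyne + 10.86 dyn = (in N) 0.0002705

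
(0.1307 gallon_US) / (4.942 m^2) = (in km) 1.001e-07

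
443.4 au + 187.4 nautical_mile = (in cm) 6.633e+15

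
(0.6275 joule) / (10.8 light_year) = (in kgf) 6.262e-19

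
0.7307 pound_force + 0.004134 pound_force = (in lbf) 0.7348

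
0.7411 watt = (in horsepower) 0.0009938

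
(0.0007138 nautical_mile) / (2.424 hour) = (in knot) 0.0002945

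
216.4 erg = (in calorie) 5.172e-06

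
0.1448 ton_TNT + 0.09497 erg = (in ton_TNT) 0.1448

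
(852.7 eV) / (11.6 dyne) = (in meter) 1.178e-12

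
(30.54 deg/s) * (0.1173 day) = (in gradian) 3.439e+05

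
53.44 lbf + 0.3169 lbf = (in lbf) 53.76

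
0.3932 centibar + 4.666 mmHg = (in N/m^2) 1015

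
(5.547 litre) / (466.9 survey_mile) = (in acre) 1.824e-12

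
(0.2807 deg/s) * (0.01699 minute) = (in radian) 0.004994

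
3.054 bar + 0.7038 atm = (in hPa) 3767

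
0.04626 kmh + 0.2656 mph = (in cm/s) 13.16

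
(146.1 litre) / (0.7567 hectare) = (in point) 0.05473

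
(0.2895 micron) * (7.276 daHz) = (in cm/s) 0.002106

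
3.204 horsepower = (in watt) 2389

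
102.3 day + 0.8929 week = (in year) 0.2974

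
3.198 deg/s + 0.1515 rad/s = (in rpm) 1.98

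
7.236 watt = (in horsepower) 0.009704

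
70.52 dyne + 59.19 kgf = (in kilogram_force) 59.19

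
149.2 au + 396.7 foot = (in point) 6.327e+16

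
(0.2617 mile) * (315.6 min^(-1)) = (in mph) 4956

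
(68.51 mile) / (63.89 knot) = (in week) 0.005547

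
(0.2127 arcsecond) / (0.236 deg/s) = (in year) 7.939e-12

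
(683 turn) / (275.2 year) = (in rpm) 4.722e-06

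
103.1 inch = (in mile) 0.001627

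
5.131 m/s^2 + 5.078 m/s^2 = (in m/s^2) 10.21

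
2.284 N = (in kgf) 0.2329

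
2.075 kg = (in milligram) 2.075e+06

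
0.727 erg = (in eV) 4.538e+11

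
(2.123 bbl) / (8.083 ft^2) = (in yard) 0.4916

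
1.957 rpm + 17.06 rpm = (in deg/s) 114.1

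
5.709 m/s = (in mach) 0.01677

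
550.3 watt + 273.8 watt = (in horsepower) 1.105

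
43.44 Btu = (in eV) 2.861e+23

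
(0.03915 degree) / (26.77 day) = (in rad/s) 2.954e-10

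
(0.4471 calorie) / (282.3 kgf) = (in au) 4.517e-15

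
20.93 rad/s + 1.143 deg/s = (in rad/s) 20.95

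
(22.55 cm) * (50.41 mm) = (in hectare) 1.137e-06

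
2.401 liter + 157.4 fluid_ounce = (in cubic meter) 0.007056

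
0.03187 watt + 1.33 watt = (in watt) 1.362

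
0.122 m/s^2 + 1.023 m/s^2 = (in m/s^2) 1.145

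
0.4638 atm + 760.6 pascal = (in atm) 0.4713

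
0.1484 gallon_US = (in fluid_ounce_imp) 19.77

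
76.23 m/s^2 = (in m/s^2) 76.23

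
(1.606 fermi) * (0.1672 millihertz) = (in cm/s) 2.685e-17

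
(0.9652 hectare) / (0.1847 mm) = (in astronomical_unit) 0.0003493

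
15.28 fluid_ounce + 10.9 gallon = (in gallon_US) 11.02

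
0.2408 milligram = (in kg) 2.408e-07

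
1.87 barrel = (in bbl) 1.87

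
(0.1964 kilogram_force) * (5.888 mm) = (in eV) 7.078e+16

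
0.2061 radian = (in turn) 0.0328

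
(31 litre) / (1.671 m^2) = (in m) 0.01855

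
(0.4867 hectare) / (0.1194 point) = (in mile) 7.18e+04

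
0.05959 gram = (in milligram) 59.59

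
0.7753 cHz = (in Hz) 0.007753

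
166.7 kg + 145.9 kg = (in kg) 312.6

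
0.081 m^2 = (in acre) 2.002e-05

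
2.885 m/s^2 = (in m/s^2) 2.885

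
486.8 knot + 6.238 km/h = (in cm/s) 2.522e+04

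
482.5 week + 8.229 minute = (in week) 482.5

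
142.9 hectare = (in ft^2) 1.538e+07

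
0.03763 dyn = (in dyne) 0.03763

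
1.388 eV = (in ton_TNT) 5.315e-29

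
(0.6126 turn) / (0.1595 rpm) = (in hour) 0.06401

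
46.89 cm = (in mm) 468.9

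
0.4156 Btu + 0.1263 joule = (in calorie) 104.8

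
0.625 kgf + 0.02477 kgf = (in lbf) 1.432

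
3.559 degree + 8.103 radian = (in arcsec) 1.684e+06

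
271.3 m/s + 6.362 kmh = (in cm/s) 2.731e+04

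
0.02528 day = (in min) 36.4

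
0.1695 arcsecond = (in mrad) 0.0008218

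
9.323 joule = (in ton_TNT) 2.228e-09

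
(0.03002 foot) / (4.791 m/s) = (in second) 0.00191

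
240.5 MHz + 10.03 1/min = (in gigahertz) 0.2405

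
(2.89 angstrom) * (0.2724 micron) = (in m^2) 7.872e-17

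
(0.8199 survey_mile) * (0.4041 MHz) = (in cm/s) 5.332e+10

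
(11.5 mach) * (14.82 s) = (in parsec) 1.881e-12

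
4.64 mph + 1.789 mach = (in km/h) 2200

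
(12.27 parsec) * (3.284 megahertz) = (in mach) 3.652e+21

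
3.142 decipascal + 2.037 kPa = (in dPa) 2.037e+04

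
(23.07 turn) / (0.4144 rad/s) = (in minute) 5.83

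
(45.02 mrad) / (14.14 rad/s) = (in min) 5.306e-05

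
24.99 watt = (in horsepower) 0.03351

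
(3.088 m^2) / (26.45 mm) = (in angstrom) 1.167e+12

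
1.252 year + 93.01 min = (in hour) 1.097e+04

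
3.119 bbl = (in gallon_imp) 109.1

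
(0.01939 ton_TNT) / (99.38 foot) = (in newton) 2.678e+06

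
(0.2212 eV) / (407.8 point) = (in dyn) 2.463e-14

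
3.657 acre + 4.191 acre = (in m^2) 3.176e+04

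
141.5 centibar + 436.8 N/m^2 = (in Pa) 1.419e+05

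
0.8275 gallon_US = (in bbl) 0.0197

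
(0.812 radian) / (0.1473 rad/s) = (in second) 5.513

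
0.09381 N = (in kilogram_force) 0.009566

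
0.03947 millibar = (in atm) 3.895e-05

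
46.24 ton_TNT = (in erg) 1.935e+18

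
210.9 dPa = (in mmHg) 0.1582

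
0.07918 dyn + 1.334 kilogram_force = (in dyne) 1.308e+06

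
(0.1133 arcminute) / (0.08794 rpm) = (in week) 5.917e-09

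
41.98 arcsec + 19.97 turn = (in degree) 7189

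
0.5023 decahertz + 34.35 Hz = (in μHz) 3.937e+07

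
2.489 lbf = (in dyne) 1.107e+06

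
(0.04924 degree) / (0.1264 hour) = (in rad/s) 1.889e-06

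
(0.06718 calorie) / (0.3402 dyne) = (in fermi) 8.262e+19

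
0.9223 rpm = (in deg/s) 5.534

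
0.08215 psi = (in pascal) 566.4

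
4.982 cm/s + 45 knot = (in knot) 45.1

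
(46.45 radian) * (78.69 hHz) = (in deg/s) 2.094e+07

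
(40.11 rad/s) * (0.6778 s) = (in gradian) 1731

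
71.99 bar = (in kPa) 7199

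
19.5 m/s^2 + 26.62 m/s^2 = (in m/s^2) 46.12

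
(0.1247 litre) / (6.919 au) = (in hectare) 1.205e-20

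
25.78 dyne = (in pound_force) 5.796e-05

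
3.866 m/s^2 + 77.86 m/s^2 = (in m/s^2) 81.73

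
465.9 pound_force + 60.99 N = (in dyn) 2.133e+08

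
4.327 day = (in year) 0.01185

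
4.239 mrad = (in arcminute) 14.57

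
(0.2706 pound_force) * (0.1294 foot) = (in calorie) 0.01135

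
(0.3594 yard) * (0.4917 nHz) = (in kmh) 5.817e-10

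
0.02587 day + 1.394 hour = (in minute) 120.9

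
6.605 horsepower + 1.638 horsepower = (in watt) 6147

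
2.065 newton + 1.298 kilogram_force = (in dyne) 1.479e+06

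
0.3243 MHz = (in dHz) 3.243e+06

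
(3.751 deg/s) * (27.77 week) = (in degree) 6.3e+07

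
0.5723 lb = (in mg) 2.596e+05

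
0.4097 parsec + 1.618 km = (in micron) 1.264e+22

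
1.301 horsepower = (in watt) 970.2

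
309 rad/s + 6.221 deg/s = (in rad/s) 309.1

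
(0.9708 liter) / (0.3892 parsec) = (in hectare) 8.084e-24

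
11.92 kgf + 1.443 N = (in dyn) 1.183e+07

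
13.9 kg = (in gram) 1.39e+04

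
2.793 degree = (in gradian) 3.103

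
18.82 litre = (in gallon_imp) 4.14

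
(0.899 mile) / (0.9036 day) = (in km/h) 0.06671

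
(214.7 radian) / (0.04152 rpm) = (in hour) 13.72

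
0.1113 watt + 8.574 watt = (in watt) 8.685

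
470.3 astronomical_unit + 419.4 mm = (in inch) 2.77e+15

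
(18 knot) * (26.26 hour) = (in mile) 544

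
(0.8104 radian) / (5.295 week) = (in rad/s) 2.531e-07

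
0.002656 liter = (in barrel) 1.671e-05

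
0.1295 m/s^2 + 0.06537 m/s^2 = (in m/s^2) 0.1949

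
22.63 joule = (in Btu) 0.02145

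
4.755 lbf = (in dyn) 2.115e+06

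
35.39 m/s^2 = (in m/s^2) 35.39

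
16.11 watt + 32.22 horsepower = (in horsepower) 32.24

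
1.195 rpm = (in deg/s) 7.17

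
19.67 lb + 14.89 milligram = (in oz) 314.7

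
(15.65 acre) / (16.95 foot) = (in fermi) 1.226e+19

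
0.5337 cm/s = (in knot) 0.01037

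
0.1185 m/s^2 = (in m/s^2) 0.1185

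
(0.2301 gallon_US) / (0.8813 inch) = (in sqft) 0.4188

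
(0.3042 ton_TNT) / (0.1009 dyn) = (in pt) 3.576e+18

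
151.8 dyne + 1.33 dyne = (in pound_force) 0.0003442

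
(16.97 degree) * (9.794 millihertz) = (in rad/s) 0.002901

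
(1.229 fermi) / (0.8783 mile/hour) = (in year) 9.926e-23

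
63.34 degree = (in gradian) 70.38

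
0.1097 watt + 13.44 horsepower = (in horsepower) 13.44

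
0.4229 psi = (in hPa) 29.16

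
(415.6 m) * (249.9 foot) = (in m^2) 3.166e+04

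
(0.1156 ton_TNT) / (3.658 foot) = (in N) 4.338e+08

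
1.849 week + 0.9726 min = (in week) 1.849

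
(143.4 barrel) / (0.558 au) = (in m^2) 2.731e-10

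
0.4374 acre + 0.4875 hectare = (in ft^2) 7.153e+04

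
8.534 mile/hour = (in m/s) 3.815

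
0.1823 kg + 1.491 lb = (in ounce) 30.29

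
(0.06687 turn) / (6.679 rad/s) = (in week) 1.04e-07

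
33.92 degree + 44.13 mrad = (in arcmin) 2187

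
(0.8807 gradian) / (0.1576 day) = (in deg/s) 5.821e-05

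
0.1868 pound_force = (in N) 0.8309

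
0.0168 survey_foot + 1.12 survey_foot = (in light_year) 3.662e-17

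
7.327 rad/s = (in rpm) 69.97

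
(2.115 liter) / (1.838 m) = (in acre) 2.843e-07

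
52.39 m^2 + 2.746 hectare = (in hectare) 2.751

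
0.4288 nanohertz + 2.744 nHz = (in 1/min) 1.904e-07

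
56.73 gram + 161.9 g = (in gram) 218.6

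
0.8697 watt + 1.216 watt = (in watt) 2.086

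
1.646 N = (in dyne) 1.646e+05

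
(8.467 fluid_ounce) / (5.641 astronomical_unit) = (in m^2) 2.967e-16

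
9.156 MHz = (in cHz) 9.156e+08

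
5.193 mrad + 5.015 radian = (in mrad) 5020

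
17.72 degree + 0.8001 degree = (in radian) 0.3232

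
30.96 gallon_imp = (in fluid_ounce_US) 4759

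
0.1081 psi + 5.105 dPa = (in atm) 0.007361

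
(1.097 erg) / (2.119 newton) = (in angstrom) 517.7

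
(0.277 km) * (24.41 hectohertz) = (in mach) 1986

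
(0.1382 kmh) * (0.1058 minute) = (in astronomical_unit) 1.629e-12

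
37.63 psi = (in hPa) 2594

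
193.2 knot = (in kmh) 357.8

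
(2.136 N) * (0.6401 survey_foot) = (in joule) 0.4167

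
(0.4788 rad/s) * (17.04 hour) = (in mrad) 2.937e+07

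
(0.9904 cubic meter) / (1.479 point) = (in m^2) 1898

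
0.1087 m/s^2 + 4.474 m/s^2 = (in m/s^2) 4.583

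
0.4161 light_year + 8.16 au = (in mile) 2.447e+12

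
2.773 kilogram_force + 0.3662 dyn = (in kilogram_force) 2.773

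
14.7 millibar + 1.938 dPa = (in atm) 0.01451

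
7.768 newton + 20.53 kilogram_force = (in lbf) 47.01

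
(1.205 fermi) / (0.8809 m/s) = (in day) 1.583e-20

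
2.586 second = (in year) 8.2e-08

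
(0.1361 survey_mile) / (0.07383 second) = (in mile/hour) 6636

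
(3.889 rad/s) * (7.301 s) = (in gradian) 1808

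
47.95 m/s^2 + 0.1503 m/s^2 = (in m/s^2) 48.1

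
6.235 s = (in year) 1.977e-07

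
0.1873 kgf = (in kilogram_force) 0.1873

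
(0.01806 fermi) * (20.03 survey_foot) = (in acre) 2.725e-20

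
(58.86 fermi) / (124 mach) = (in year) 4.421e-26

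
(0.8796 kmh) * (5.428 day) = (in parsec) 3.714e-12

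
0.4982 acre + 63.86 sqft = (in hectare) 0.2022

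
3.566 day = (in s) 3.081e+05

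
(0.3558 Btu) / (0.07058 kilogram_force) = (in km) 0.5423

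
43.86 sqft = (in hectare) 0.0004075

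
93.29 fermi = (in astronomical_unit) 6.236e-25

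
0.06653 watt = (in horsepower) 8.922e-05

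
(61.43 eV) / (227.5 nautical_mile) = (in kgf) 2.382e-24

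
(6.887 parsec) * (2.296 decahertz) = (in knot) 9.484e+18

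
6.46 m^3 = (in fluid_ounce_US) 2.184e+05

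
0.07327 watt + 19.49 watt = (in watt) 19.56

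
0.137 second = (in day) 1.586e-06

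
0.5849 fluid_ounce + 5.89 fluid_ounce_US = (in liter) 0.1915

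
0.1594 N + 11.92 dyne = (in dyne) 1.595e+04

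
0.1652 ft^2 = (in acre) 3.792e-06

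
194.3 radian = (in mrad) 1.943e+05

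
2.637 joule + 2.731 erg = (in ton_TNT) 6.303e-10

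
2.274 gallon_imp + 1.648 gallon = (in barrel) 0.1043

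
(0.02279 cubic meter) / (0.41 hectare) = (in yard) 6.079e-06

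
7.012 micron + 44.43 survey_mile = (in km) 71.5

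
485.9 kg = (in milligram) 4.859e+08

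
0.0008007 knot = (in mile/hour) 0.0009214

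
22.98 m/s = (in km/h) 82.73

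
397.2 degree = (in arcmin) 2.383e+04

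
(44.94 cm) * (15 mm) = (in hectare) 6.741e-07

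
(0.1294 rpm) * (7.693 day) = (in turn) 1433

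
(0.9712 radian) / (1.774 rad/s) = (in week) 9.052e-07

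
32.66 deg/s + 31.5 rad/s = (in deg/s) 1837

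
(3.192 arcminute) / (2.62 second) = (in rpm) 0.003384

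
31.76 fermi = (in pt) 9.003e-11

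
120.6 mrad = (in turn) 0.01919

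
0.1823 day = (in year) 0.0004995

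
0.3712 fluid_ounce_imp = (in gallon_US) 0.002786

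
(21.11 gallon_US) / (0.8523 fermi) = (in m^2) 9.376e+13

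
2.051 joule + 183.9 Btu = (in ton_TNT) 4.637e-05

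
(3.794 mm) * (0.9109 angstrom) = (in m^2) 3.456e-13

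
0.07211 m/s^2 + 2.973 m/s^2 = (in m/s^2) 3.045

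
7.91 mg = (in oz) 0.000279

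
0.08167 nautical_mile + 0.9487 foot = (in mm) 1.515e+05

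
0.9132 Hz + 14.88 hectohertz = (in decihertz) 1.489e+04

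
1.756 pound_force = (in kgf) 0.7965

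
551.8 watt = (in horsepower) 0.74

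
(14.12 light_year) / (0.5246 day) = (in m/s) 2.947e+12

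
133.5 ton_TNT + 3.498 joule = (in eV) 3.486e+30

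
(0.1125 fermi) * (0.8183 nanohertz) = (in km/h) 3.314e-25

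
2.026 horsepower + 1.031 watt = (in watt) 1512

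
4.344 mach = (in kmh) 5325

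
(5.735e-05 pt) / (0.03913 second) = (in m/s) 5.17e-07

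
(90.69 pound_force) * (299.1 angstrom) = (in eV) 7.531e+13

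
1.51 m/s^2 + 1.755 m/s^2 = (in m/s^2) 3.265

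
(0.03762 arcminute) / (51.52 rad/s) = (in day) 2.458e-12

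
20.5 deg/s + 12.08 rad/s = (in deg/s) 712.6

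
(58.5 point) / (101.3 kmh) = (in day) 8.489e-09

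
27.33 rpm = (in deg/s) 164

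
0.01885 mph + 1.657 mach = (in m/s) 564.2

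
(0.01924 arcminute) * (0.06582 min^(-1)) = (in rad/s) 6.14e-09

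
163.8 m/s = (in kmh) 589.7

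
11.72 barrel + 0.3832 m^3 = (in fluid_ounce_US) 7.596e+04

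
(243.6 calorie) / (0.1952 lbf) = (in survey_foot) 3851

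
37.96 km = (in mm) 3.796e+07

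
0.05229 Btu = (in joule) 55.17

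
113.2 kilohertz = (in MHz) 0.1132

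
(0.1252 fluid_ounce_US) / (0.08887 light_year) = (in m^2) 4.404e-21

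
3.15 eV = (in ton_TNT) 1.206e-28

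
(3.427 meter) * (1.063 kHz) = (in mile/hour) 8149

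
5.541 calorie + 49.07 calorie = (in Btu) 0.2166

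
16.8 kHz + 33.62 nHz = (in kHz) 16.8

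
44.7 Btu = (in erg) 4.716e+11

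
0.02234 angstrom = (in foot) 7.329e-12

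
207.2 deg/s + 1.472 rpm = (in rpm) 36.01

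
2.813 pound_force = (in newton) 12.51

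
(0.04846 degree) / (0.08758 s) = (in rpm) 0.09222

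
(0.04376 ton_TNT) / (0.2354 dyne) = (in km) 7.778e+10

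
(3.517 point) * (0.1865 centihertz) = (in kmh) 8.33e-06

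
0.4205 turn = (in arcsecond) 5.45e+05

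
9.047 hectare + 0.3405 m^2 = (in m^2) 9.047e+04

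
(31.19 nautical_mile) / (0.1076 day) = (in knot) 12.08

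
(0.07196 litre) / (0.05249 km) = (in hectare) 1.371e-10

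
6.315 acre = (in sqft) 2.751e+05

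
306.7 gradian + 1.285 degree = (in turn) 0.7703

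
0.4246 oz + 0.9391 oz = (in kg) 0.03866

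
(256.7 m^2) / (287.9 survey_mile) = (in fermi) 5.54e+11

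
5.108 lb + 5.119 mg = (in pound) 5.108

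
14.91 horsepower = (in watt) 1.112e+04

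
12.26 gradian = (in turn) 0.03065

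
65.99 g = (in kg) 0.06599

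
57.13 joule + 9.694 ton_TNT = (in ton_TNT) 9.694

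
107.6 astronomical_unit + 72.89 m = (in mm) 1.61e+16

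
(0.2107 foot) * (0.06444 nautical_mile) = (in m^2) 7.664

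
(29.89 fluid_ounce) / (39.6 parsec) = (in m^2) 7.234e-22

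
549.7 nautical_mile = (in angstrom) 1.018e+16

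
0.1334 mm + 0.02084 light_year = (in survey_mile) 1.225e+11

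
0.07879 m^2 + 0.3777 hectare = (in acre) 0.9333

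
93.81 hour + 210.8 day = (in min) 3.092e+05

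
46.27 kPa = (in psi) 6.711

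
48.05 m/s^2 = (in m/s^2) 48.05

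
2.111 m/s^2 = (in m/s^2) 2.111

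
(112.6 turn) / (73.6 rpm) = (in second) 91.79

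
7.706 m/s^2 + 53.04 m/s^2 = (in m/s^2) 60.75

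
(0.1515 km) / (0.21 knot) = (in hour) 0.3895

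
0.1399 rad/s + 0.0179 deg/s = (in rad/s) 0.1402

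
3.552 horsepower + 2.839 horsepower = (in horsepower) 6.391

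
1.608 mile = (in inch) 1.019e+05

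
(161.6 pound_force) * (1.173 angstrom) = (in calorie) 2.015e-08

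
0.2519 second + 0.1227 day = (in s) 1.06e+04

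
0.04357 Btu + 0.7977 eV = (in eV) 2.869e+20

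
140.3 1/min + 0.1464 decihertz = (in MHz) 2.353e-06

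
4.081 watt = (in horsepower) 0.005473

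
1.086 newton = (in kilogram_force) 0.1107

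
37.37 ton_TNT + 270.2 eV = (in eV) 9.759e+29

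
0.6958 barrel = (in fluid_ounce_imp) 3893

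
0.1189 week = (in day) 0.8323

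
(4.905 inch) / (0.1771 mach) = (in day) 2.391e-08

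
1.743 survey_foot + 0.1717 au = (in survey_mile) 1.596e+07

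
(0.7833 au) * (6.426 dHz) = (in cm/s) 7.53e+12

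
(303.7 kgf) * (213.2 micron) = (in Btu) 0.0006018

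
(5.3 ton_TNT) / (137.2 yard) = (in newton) 1.768e+08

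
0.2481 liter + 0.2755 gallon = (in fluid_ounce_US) 43.65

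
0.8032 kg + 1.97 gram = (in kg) 0.8052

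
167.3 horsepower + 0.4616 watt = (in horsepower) 167.3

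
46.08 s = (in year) 1.461e-06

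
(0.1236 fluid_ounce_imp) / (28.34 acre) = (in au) 2.047e-22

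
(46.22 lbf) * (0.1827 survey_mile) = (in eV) 3.773e+23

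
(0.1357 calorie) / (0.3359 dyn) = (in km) 169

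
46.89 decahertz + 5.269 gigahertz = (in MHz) 5269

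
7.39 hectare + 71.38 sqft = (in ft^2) 7.955e+05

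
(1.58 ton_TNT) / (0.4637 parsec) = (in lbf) 1.039e-07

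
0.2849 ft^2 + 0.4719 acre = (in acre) 0.4719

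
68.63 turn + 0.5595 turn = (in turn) 69.19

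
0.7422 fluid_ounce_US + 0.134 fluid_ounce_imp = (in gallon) 0.006804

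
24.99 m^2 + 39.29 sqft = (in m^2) 28.64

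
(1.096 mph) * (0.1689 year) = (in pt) 7.398e+09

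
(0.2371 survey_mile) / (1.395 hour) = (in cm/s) 7.598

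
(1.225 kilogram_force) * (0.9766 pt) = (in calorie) 0.0009892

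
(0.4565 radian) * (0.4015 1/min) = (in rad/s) 0.003055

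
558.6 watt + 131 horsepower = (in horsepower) 131.7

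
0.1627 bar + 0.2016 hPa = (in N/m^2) 1.629e+04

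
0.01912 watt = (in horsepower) 2.564e-05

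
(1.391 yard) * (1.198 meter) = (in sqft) 16.4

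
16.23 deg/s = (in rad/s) 0.2833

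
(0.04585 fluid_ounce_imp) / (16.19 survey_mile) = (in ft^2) 5.382e-10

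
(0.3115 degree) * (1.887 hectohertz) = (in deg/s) 58.78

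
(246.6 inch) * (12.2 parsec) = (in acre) 5.827e+14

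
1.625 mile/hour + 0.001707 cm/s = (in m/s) 0.7265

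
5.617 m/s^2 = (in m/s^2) 5.617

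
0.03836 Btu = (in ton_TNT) 9.673e-09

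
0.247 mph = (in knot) 0.2146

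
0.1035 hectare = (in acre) 0.2558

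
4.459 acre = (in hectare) 1.804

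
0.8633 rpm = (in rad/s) 0.0904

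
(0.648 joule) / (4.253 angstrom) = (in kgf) 1.554e+08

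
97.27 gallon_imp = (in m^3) 0.4422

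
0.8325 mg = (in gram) 0.0008325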